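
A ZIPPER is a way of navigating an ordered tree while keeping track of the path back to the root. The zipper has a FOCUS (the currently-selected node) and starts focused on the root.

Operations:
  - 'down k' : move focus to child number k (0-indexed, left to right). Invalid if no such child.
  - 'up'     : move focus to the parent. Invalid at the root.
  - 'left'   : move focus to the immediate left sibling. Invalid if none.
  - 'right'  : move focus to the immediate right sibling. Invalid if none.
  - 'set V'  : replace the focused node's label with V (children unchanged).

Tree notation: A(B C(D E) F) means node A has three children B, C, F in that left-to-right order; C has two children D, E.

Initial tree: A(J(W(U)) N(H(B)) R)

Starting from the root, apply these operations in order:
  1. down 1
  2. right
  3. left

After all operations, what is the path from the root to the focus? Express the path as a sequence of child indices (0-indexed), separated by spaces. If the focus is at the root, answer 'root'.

Step 1 (down 1): focus=N path=1 depth=1 children=['H'] left=['J'] right=['R'] parent=A
Step 2 (right): focus=R path=2 depth=1 children=[] left=['J', 'N'] right=[] parent=A
Step 3 (left): focus=N path=1 depth=1 children=['H'] left=['J'] right=['R'] parent=A

Answer: 1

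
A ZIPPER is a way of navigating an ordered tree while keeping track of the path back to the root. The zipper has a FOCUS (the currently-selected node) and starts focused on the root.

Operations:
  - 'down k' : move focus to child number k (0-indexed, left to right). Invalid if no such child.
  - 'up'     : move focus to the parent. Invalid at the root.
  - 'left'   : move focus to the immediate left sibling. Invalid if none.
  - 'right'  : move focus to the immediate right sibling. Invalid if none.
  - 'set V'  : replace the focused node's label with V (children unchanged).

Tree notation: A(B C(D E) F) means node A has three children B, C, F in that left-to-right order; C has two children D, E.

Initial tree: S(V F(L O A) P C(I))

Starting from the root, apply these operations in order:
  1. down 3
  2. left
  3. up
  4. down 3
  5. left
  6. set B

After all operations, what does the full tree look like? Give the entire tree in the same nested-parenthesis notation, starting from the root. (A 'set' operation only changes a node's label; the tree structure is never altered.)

Answer: S(V F(L O A) B C(I))

Derivation:
Step 1 (down 3): focus=C path=3 depth=1 children=['I'] left=['V', 'F', 'P'] right=[] parent=S
Step 2 (left): focus=P path=2 depth=1 children=[] left=['V', 'F'] right=['C'] parent=S
Step 3 (up): focus=S path=root depth=0 children=['V', 'F', 'P', 'C'] (at root)
Step 4 (down 3): focus=C path=3 depth=1 children=['I'] left=['V', 'F', 'P'] right=[] parent=S
Step 5 (left): focus=P path=2 depth=1 children=[] left=['V', 'F'] right=['C'] parent=S
Step 6 (set B): focus=B path=2 depth=1 children=[] left=['V', 'F'] right=['C'] parent=S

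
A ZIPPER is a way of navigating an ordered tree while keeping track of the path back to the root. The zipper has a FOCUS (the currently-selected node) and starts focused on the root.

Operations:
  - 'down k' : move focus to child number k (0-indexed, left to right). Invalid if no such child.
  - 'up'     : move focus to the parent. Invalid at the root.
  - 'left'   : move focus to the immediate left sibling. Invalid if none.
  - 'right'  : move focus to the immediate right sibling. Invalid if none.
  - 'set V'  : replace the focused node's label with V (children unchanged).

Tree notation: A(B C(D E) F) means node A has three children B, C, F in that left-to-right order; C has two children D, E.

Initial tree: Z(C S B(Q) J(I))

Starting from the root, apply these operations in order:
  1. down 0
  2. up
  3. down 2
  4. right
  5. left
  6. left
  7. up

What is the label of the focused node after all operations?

Answer: Z

Derivation:
Step 1 (down 0): focus=C path=0 depth=1 children=[] left=[] right=['S', 'B', 'J'] parent=Z
Step 2 (up): focus=Z path=root depth=0 children=['C', 'S', 'B', 'J'] (at root)
Step 3 (down 2): focus=B path=2 depth=1 children=['Q'] left=['C', 'S'] right=['J'] parent=Z
Step 4 (right): focus=J path=3 depth=1 children=['I'] left=['C', 'S', 'B'] right=[] parent=Z
Step 5 (left): focus=B path=2 depth=1 children=['Q'] left=['C', 'S'] right=['J'] parent=Z
Step 6 (left): focus=S path=1 depth=1 children=[] left=['C'] right=['B', 'J'] parent=Z
Step 7 (up): focus=Z path=root depth=0 children=['C', 'S', 'B', 'J'] (at root)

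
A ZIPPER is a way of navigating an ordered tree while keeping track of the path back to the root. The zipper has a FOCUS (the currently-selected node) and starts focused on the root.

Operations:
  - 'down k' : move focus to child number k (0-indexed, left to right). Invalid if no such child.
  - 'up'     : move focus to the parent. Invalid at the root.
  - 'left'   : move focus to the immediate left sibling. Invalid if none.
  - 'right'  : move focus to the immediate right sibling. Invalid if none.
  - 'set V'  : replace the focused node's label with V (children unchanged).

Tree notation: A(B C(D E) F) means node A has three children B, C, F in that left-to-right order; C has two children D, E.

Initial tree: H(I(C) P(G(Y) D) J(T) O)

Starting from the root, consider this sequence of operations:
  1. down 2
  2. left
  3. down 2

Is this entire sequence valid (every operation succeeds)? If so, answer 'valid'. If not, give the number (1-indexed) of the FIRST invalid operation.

Step 1 (down 2): focus=J path=2 depth=1 children=['T'] left=['I', 'P'] right=['O'] parent=H
Step 2 (left): focus=P path=1 depth=1 children=['G', 'D'] left=['I'] right=['J', 'O'] parent=H
Step 3 (down 2): INVALID

Answer: 3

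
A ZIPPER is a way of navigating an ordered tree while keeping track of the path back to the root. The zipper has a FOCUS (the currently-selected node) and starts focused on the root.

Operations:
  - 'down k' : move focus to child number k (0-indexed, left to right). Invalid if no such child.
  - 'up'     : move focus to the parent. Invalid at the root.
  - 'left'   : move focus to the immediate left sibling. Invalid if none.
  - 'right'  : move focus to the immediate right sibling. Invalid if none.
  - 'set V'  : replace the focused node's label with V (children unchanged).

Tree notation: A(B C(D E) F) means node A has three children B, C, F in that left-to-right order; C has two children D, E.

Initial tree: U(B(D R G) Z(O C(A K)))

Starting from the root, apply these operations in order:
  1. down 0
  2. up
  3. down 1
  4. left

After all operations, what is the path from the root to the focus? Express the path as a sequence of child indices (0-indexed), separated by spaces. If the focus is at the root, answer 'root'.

Answer: 0

Derivation:
Step 1 (down 0): focus=B path=0 depth=1 children=['D', 'R', 'G'] left=[] right=['Z'] parent=U
Step 2 (up): focus=U path=root depth=0 children=['B', 'Z'] (at root)
Step 3 (down 1): focus=Z path=1 depth=1 children=['O', 'C'] left=['B'] right=[] parent=U
Step 4 (left): focus=B path=0 depth=1 children=['D', 'R', 'G'] left=[] right=['Z'] parent=U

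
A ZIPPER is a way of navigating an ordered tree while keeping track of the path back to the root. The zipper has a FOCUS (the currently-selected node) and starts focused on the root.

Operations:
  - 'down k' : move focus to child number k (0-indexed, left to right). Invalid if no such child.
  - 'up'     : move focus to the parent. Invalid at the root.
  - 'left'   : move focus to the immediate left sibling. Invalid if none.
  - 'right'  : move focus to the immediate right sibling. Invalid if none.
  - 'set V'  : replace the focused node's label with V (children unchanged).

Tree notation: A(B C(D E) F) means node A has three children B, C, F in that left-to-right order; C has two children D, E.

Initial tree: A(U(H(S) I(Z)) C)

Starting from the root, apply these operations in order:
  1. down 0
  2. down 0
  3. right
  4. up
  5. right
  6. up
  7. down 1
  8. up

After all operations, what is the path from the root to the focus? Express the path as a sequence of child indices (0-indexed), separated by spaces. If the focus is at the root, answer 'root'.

Step 1 (down 0): focus=U path=0 depth=1 children=['H', 'I'] left=[] right=['C'] parent=A
Step 2 (down 0): focus=H path=0/0 depth=2 children=['S'] left=[] right=['I'] parent=U
Step 3 (right): focus=I path=0/1 depth=2 children=['Z'] left=['H'] right=[] parent=U
Step 4 (up): focus=U path=0 depth=1 children=['H', 'I'] left=[] right=['C'] parent=A
Step 5 (right): focus=C path=1 depth=1 children=[] left=['U'] right=[] parent=A
Step 6 (up): focus=A path=root depth=0 children=['U', 'C'] (at root)
Step 7 (down 1): focus=C path=1 depth=1 children=[] left=['U'] right=[] parent=A
Step 8 (up): focus=A path=root depth=0 children=['U', 'C'] (at root)

Answer: root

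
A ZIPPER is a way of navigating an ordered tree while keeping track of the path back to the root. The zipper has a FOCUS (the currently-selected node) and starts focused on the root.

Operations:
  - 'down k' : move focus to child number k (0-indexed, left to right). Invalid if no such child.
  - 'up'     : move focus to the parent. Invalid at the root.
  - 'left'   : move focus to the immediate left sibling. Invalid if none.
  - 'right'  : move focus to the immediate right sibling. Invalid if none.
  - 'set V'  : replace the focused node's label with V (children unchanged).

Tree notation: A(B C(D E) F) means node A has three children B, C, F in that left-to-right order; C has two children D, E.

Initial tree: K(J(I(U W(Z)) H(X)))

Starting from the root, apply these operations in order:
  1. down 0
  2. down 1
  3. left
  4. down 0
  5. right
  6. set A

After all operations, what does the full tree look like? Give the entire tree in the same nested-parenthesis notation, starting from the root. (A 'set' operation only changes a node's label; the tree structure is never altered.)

Step 1 (down 0): focus=J path=0 depth=1 children=['I', 'H'] left=[] right=[] parent=K
Step 2 (down 1): focus=H path=0/1 depth=2 children=['X'] left=['I'] right=[] parent=J
Step 3 (left): focus=I path=0/0 depth=2 children=['U', 'W'] left=[] right=['H'] parent=J
Step 4 (down 0): focus=U path=0/0/0 depth=3 children=[] left=[] right=['W'] parent=I
Step 5 (right): focus=W path=0/0/1 depth=3 children=['Z'] left=['U'] right=[] parent=I
Step 6 (set A): focus=A path=0/0/1 depth=3 children=['Z'] left=['U'] right=[] parent=I

Answer: K(J(I(U A(Z)) H(X)))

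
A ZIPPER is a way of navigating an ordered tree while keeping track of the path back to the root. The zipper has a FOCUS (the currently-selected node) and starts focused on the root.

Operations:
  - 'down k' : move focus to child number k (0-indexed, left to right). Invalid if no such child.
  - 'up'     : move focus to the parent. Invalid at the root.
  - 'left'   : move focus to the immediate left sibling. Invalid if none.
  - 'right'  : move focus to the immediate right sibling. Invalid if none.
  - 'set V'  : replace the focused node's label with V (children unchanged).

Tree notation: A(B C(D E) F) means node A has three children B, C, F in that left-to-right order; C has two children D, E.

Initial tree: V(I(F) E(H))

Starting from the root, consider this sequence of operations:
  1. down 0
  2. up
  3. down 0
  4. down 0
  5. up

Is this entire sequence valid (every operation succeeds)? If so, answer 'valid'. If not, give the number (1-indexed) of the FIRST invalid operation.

Step 1 (down 0): focus=I path=0 depth=1 children=['F'] left=[] right=['E'] parent=V
Step 2 (up): focus=V path=root depth=0 children=['I', 'E'] (at root)
Step 3 (down 0): focus=I path=0 depth=1 children=['F'] left=[] right=['E'] parent=V
Step 4 (down 0): focus=F path=0/0 depth=2 children=[] left=[] right=[] parent=I
Step 5 (up): focus=I path=0 depth=1 children=['F'] left=[] right=['E'] parent=V

Answer: valid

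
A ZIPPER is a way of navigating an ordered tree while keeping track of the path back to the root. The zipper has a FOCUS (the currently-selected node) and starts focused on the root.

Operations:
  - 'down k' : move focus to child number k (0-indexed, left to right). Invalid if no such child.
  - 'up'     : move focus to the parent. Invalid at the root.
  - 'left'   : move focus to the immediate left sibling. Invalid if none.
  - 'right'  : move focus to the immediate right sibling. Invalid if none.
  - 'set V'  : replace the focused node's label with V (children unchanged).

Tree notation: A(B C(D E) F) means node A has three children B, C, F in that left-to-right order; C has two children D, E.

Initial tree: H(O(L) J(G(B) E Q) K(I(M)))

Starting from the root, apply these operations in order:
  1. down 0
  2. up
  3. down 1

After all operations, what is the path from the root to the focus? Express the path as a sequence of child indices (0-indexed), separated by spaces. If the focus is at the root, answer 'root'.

Step 1 (down 0): focus=O path=0 depth=1 children=['L'] left=[] right=['J', 'K'] parent=H
Step 2 (up): focus=H path=root depth=0 children=['O', 'J', 'K'] (at root)
Step 3 (down 1): focus=J path=1 depth=1 children=['G', 'E', 'Q'] left=['O'] right=['K'] parent=H

Answer: 1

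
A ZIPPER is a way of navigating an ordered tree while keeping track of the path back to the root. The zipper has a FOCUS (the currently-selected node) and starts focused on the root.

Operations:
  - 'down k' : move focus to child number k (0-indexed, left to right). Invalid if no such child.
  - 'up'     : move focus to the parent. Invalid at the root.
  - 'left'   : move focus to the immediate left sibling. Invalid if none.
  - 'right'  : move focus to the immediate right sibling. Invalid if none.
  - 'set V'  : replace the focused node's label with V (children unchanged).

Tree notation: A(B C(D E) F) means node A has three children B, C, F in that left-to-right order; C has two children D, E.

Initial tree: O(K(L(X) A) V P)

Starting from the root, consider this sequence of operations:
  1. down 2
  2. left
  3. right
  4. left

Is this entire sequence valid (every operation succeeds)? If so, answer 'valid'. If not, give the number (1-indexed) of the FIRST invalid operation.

Step 1 (down 2): focus=P path=2 depth=1 children=[] left=['K', 'V'] right=[] parent=O
Step 2 (left): focus=V path=1 depth=1 children=[] left=['K'] right=['P'] parent=O
Step 3 (right): focus=P path=2 depth=1 children=[] left=['K', 'V'] right=[] parent=O
Step 4 (left): focus=V path=1 depth=1 children=[] left=['K'] right=['P'] parent=O

Answer: valid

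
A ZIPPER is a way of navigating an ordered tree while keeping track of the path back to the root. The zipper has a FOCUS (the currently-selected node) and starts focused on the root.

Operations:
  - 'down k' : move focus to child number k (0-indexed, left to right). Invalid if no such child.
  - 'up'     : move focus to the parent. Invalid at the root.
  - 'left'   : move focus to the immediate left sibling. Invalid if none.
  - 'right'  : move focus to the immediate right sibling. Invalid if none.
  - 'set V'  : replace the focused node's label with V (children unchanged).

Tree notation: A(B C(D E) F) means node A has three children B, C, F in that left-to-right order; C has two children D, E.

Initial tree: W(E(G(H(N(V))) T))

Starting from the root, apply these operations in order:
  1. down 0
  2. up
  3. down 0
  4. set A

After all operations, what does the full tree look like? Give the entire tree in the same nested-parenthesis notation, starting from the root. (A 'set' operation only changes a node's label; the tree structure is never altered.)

Answer: W(A(G(H(N(V))) T))

Derivation:
Step 1 (down 0): focus=E path=0 depth=1 children=['G', 'T'] left=[] right=[] parent=W
Step 2 (up): focus=W path=root depth=0 children=['E'] (at root)
Step 3 (down 0): focus=E path=0 depth=1 children=['G', 'T'] left=[] right=[] parent=W
Step 4 (set A): focus=A path=0 depth=1 children=['G', 'T'] left=[] right=[] parent=W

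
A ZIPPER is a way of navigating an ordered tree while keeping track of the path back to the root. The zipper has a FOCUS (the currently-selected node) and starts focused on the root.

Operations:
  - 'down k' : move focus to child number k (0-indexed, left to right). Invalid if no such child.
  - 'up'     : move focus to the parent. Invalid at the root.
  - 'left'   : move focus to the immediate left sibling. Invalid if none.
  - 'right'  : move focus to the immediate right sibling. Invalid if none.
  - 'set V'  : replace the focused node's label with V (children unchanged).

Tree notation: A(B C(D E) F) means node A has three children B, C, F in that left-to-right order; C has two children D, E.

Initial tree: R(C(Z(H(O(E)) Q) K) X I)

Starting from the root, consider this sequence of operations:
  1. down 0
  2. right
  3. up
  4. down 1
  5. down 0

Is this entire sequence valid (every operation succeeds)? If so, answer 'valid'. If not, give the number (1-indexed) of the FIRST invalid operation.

Answer: 5

Derivation:
Step 1 (down 0): focus=C path=0 depth=1 children=['Z', 'K'] left=[] right=['X', 'I'] parent=R
Step 2 (right): focus=X path=1 depth=1 children=[] left=['C'] right=['I'] parent=R
Step 3 (up): focus=R path=root depth=0 children=['C', 'X', 'I'] (at root)
Step 4 (down 1): focus=X path=1 depth=1 children=[] left=['C'] right=['I'] parent=R
Step 5 (down 0): INVALID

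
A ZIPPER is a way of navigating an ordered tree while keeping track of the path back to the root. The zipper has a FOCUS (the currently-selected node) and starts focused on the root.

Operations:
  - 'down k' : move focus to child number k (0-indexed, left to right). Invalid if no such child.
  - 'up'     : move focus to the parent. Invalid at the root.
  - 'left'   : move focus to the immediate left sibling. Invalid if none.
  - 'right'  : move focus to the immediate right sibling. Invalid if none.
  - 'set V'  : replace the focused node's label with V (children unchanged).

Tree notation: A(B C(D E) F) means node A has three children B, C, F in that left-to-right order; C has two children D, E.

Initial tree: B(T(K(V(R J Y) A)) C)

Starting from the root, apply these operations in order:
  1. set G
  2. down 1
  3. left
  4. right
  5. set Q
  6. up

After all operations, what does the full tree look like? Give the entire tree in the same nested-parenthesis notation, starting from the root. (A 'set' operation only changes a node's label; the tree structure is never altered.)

Answer: G(T(K(V(R J Y) A)) Q)

Derivation:
Step 1 (set G): focus=G path=root depth=0 children=['T', 'C'] (at root)
Step 2 (down 1): focus=C path=1 depth=1 children=[] left=['T'] right=[] parent=G
Step 3 (left): focus=T path=0 depth=1 children=['K'] left=[] right=['C'] parent=G
Step 4 (right): focus=C path=1 depth=1 children=[] left=['T'] right=[] parent=G
Step 5 (set Q): focus=Q path=1 depth=1 children=[] left=['T'] right=[] parent=G
Step 6 (up): focus=G path=root depth=0 children=['T', 'Q'] (at root)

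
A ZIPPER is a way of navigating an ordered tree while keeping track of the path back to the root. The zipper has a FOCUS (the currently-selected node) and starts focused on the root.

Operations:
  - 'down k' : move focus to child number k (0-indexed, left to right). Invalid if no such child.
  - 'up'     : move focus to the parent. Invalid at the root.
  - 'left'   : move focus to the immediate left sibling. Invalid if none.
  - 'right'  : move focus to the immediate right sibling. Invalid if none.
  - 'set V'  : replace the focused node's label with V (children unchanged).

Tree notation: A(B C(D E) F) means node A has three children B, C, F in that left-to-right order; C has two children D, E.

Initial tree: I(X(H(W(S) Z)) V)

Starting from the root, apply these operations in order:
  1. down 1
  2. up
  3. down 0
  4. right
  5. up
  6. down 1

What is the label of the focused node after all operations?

Step 1 (down 1): focus=V path=1 depth=1 children=[] left=['X'] right=[] parent=I
Step 2 (up): focus=I path=root depth=0 children=['X', 'V'] (at root)
Step 3 (down 0): focus=X path=0 depth=1 children=['H'] left=[] right=['V'] parent=I
Step 4 (right): focus=V path=1 depth=1 children=[] left=['X'] right=[] parent=I
Step 5 (up): focus=I path=root depth=0 children=['X', 'V'] (at root)
Step 6 (down 1): focus=V path=1 depth=1 children=[] left=['X'] right=[] parent=I

Answer: V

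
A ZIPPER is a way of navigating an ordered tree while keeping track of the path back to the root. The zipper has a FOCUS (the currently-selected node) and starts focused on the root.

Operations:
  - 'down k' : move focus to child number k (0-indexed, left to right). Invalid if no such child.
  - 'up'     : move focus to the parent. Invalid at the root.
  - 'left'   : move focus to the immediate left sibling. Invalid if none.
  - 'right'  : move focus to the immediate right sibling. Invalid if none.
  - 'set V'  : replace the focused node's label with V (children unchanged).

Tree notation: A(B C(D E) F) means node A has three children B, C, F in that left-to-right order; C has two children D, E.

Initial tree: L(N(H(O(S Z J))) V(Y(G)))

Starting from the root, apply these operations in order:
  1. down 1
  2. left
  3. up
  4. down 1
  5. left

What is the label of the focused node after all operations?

Step 1 (down 1): focus=V path=1 depth=1 children=['Y'] left=['N'] right=[] parent=L
Step 2 (left): focus=N path=0 depth=1 children=['H'] left=[] right=['V'] parent=L
Step 3 (up): focus=L path=root depth=0 children=['N', 'V'] (at root)
Step 4 (down 1): focus=V path=1 depth=1 children=['Y'] left=['N'] right=[] parent=L
Step 5 (left): focus=N path=0 depth=1 children=['H'] left=[] right=['V'] parent=L

Answer: N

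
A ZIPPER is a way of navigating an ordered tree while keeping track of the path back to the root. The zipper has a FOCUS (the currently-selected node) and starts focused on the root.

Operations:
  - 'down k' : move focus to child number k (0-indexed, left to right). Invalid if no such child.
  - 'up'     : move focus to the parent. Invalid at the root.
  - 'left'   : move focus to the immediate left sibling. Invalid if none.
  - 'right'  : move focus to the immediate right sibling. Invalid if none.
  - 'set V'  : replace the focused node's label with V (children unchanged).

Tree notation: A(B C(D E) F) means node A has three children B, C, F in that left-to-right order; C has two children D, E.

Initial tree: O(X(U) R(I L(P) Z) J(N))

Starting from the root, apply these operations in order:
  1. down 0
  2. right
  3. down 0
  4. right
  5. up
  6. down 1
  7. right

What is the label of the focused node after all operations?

Answer: Z

Derivation:
Step 1 (down 0): focus=X path=0 depth=1 children=['U'] left=[] right=['R', 'J'] parent=O
Step 2 (right): focus=R path=1 depth=1 children=['I', 'L', 'Z'] left=['X'] right=['J'] parent=O
Step 3 (down 0): focus=I path=1/0 depth=2 children=[] left=[] right=['L', 'Z'] parent=R
Step 4 (right): focus=L path=1/1 depth=2 children=['P'] left=['I'] right=['Z'] parent=R
Step 5 (up): focus=R path=1 depth=1 children=['I', 'L', 'Z'] left=['X'] right=['J'] parent=O
Step 6 (down 1): focus=L path=1/1 depth=2 children=['P'] left=['I'] right=['Z'] parent=R
Step 7 (right): focus=Z path=1/2 depth=2 children=[] left=['I', 'L'] right=[] parent=R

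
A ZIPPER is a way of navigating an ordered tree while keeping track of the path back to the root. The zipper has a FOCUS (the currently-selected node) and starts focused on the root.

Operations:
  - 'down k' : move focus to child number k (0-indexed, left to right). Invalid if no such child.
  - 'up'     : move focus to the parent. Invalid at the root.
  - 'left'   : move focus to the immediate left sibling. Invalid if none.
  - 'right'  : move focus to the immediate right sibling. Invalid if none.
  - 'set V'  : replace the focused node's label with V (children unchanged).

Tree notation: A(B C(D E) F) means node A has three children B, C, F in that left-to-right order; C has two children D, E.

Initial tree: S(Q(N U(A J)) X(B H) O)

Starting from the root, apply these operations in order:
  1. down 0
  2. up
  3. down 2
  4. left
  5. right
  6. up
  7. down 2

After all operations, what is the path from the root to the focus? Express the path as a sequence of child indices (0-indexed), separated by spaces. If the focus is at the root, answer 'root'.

Answer: 2

Derivation:
Step 1 (down 0): focus=Q path=0 depth=1 children=['N', 'U'] left=[] right=['X', 'O'] parent=S
Step 2 (up): focus=S path=root depth=0 children=['Q', 'X', 'O'] (at root)
Step 3 (down 2): focus=O path=2 depth=1 children=[] left=['Q', 'X'] right=[] parent=S
Step 4 (left): focus=X path=1 depth=1 children=['B', 'H'] left=['Q'] right=['O'] parent=S
Step 5 (right): focus=O path=2 depth=1 children=[] left=['Q', 'X'] right=[] parent=S
Step 6 (up): focus=S path=root depth=0 children=['Q', 'X', 'O'] (at root)
Step 7 (down 2): focus=O path=2 depth=1 children=[] left=['Q', 'X'] right=[] parent=S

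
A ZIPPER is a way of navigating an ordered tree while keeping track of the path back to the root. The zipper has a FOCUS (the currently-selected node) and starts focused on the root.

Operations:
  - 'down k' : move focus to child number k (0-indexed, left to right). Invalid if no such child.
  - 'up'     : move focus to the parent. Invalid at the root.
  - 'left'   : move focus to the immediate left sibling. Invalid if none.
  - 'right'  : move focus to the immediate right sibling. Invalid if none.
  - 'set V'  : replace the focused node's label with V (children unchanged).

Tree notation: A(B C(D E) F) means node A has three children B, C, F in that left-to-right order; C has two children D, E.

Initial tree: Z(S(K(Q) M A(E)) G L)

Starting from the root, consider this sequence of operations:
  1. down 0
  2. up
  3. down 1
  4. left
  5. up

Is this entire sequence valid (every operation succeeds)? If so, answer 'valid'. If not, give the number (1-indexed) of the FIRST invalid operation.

Answer: valid

Derivation:
Step 1 (down 0): focus=S path=0 depth=1 children=['K', 'M', 'A'] left=[] right=['G', 'L'] parent=Z
Step 2 (up): focus=Z path=root depth=0 children=['S', 'G', 'L'] (at root)
Step 3 (down 1): focus=G path=1 depth=1 children=[] left=['S'] right=['L'] parent=Z
Step 4 (left): focus=S path=0 depth=1 children=['K', 'M', 'A'] left=[] right=['G', 'L'] parent=Z
Step 5 (up): focus=Z path=root depth=0 children=['S', 'G', 'L'] (at root)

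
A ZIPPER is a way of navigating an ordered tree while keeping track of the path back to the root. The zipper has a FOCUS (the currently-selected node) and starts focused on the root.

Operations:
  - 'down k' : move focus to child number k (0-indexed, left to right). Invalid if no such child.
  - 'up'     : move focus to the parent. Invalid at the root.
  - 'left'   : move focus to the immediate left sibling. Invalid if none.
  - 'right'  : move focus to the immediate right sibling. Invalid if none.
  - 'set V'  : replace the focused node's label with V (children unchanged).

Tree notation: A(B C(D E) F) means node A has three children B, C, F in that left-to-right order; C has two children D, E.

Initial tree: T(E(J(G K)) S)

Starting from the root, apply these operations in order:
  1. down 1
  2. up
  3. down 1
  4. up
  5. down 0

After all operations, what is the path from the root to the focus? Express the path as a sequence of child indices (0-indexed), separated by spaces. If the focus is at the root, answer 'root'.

Answer: 0

Derivation:
Step 1 (down 1): focus=S path=1 depth=1 children=[] left=['E'] right=[] parent=T
Step 2 (up): focus=T path=root depth=0 children=['E', 'S'] (at root)
Step 3 (down 1): focus=S path=1 depth=1 children=[] left=['E'] right=[] parent=T
Step 4 (up): focus=T path=root depth=0 children=['E', 'S'] (at root)
Step 5 (down 0): focus=E path=0 depth=1 children=['J'] left=[] right=['S'] parent=T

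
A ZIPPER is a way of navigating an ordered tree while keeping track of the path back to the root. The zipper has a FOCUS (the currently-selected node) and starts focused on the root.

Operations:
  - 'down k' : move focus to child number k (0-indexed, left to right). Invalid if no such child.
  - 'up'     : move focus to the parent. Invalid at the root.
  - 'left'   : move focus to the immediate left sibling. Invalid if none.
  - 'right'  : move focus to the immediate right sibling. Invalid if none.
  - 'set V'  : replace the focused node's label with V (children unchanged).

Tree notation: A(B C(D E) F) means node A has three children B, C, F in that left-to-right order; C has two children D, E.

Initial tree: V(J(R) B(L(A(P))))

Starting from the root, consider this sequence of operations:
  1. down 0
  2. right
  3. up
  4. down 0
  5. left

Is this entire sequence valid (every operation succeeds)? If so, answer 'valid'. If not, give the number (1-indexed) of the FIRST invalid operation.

Step 1 (down 0): focus=J path=0 depth=1 children=['R'] left=[] right=['B'] parent=V
Step 2 (right): focus=B path=1 depth=1 children=['L'] left=['J'] right=[] parent=V
Step 3 (up): focus=V path=root depth=0 children=['J', 'B'] (at root)
Step 4 (down 0): focus=J path=0 depth=1 children=['R'] left=[] right=['B'] parent=V
Step 5 (left): INVALID

Answer: 5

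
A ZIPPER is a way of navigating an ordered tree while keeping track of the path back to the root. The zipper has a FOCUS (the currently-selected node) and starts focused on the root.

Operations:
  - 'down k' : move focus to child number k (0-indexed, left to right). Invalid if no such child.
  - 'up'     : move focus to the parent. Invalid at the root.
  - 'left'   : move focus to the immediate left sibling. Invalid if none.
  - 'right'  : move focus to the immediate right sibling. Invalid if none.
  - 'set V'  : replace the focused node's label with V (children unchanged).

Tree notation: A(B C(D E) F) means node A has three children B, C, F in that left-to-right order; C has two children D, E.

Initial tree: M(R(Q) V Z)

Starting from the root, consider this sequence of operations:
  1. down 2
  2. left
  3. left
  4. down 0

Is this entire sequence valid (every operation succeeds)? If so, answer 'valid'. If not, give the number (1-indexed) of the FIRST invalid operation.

Step 1 (down 2): focus=Z path=2 depth=1 children=[] left=['R', 'V'] right=[] parent=M
Step 2 (left): focus=V path=1 depth=1 children=[] left=['R'] right=['Z'] parent=M
Step 3 (left): focus=R path=0 depth=1 children=['Q'] left=[] right=['V', 'Z'] parent=M
Step 4 (down 0): focus=Q path=0/0 depth=2 children=[] left=[] right=[] parent=R

Answer: valid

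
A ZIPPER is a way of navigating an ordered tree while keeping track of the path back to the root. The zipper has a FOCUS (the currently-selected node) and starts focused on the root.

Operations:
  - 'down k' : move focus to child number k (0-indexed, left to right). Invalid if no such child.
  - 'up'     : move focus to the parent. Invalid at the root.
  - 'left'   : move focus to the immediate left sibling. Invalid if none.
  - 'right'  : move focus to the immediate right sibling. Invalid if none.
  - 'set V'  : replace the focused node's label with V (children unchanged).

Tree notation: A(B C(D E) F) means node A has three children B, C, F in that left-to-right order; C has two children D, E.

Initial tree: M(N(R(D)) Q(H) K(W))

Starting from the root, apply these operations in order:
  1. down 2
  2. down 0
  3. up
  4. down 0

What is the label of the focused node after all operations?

Step 1 (down 2): focus=K path=2 depth=1 children=['W'] left=['N', 'Q'] right=[] parent=M
Step 2 (down 0): focus=W path=2/0 depth=2 children=[] left=[] right=[] parent=K
Step 3 (up): focus=K path=2 depth=1 children=['W'] left=['N', 'Q'] right=[] parent=M
Step 4 (down 0): focus=W path=2/0 depth=2 children=[] left=[] right=[] parent=K

Answer: W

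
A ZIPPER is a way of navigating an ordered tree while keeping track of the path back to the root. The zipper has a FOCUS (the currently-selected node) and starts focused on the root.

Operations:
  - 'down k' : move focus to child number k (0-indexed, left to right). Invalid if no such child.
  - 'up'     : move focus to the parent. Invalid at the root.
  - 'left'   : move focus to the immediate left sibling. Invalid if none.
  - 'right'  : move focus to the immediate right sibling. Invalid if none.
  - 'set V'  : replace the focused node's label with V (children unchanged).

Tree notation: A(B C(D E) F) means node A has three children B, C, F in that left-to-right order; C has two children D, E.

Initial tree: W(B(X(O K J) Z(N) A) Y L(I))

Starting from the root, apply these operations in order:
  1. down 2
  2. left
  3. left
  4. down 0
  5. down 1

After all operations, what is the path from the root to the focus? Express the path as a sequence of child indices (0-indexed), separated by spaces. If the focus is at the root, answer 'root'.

Answer: 0 0 1

Derivation:
Step 1 (down 2): focus=L path=2 depth=1 children=['I'] left=['B', 'Y'] right=[] parent=W
Step 2 (left): focus=Y path=1 depth=1 children=[] left=['B'] right=['L'] parent=W
Step 3 (left): focus=B path=0 depth=1 children=['X', 'Z', 'A'] left=[] right=['Y', 'L'] parent=W
Step 4 (down 0): focus=X path=0/0 depth=2 children=['O', 'K', 'J'] left=[] right=['Z', 'A'] parent=B
Step 5 (down 1): focus=K path=0/0/1 depth=3 children=[] left=['O'] right=['J'] parent=X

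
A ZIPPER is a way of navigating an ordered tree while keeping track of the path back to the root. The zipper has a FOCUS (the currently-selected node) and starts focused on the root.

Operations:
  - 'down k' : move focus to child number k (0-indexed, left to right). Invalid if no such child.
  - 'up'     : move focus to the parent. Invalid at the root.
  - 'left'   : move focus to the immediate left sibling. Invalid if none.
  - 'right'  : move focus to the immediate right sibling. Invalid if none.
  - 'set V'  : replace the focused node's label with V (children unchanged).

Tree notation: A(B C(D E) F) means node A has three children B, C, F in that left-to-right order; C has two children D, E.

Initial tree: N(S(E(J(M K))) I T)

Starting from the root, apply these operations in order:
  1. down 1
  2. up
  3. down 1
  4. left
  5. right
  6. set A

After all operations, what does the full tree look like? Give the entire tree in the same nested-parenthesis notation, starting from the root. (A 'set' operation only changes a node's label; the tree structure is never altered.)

Step 1 (down 1): focus=I path=1 depth=1 children=[] left=['S'] right=['T'] parent=N
Step 2 (up): focus=N path=root depth=0 children=['S', 'I', 'T'] (at root)
Step 3 (down 1): focus=I path=1 depth=1 children=[] left=['S'] right=['T'] parent=N
Step 4 (left): focus=S path=0 depth=1 children=['E'] left=[] right=['I', 'T'] parent=N
Step 5 (right): focus=I path=1 depth=1 children=[] left=['S'] right=['T'] parent=N
Step 6 (set A): focus=A path=1 depth=1 children=[] left=['S'] right=['T'] parent=N

Answer: N(S(E(J(M K))) A T)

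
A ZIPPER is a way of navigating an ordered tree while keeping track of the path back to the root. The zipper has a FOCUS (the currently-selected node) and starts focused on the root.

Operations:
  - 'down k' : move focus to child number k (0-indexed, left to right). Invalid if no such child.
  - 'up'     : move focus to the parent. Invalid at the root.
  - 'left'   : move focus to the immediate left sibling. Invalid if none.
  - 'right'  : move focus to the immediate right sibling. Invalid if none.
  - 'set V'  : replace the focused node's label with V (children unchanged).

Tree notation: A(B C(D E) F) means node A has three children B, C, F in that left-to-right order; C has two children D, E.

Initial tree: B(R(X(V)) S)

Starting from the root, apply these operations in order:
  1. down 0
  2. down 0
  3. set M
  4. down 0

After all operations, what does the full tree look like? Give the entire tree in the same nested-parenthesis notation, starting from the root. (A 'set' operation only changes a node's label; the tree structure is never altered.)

Step 1 (down 0): focus=R path=0 depth=1 children=['X'] left=[] right=['S'] parent=B
Step 2 (down 0): focus=X path=0/0 depth=2 children=['V'] left=[] right=[] parent=R
Step 3 (set M): focus=M path=0/0 depth=2 children=['V'] left=[] right=[] parent=R
Step 4 (down 0): focus=V path=0/0/0 depth=3 children=[] left=[] right=[] parent=M

Answer: B(R(M(V)) S)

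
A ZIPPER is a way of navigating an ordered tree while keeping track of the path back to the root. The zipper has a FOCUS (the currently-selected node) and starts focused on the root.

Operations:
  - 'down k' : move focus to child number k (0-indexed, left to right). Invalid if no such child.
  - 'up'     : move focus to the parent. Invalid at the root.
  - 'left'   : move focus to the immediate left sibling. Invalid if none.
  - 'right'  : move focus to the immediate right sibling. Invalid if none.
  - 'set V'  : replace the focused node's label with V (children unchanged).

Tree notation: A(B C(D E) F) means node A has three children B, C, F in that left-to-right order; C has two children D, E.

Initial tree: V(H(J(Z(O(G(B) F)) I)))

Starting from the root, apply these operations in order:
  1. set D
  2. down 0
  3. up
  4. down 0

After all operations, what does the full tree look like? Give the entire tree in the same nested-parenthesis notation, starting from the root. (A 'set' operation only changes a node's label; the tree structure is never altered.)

Answer: D(H(J(Z(O(G(B) F)) I)))

Derivation:
Step 1 (set D): focus=D path=root depth=0 children=['H'] (at root)
Step 2 (down 0): focus=H path=0 depth=1 children=['J'] left=[] right=[] parent=D
Step 3 (up): focus=D path=root depth=0 children=['H'] (at root)
Step 4 (down 0): focus=H path=0 depth=1 children=['J'] left=[] right=[] parent=D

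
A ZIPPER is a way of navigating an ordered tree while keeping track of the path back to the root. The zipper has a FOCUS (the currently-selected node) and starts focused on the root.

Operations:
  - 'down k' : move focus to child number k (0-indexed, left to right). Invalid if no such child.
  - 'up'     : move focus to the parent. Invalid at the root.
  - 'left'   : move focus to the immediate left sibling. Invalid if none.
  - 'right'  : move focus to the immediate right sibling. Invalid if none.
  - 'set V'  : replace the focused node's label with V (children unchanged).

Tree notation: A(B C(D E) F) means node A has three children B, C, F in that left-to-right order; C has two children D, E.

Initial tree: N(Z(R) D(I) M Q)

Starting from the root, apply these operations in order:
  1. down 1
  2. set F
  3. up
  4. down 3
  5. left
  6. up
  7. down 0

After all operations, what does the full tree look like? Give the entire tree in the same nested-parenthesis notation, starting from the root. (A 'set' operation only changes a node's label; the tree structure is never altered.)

Answer: N(Z(R) F(I) M Q)

Derivation:
Step 1 (down 1): focus=D path=1 depth=1 children=['I'] left=['Z'] right=['M', 'Q'] parent=N
Step 2 (set F): focus=F path=1 depth=1 children=['I'] left=['Z'] right=['M', 'Q'] parent=N
Step 3 (up): focus=N path=root depth=0 children=['Z', 'F', 'M', 'Q'] (at root)
Step 4 (down 3): focus=Q path=3 depth=1 children=[] left=['Z', 'F', 'M'] right=[] parent=N
Step 5 (left): focus=M path=2 depth=1 children=[] left=['Z', 'F'] right=['Q'] parent=N
Step 6 (up): focus=N path=root depth=0 children=['Z', 'F', 'M', 'Q'] (at root)
Step 7 (down 0): focus=Z path=0 depth=1 children=['R'] left=[] right=['F', 'M', 'Q'] parent=N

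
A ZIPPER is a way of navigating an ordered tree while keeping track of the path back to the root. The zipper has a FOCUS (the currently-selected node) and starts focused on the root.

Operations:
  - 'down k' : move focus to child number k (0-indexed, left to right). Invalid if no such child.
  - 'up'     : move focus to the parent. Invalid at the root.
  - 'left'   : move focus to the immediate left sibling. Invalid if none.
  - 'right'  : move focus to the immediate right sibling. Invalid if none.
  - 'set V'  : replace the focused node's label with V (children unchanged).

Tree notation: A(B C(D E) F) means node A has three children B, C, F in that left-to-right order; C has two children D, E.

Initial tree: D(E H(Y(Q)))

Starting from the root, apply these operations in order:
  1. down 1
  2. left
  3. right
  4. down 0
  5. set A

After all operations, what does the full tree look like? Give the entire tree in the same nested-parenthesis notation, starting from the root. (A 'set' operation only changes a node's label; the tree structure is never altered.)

Step 1 (down 1): focus=H path=1 depth=1 children=['Y'] left=['E'] right=[] parent=D
Step 2 (left): focus=E path=0 depth=1 children=[] left=[] right=['H'] parent=D
Step 3 (right): focus=H path=1 depth=1 children=['Y'] left=['E'] right=[] parent=D
Step 4 (down 0): focus=Y path=1/0 depth=2 children=['Q'] left=[] right=[] parent=H
Step 5 (set A): focus=A path=1/0 depth=2 children=['Q'] left=[] right=[] parent=H

Answer: D(E H(A(Q)))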